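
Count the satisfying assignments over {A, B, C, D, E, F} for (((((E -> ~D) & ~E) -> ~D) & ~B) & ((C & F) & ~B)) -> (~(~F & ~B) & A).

61

Initial set: {((((((E -> ~D) & ~E) -> ~D) & ~B) & ((C & F) & ~B)) -> (~(~F & ~B) & A))}.
((((((E -> ~D) & ~E) -> ~D) & ~B) & ((C & F) & ~B)) -> (~(~F & ~B) & A)): β-rule — branch into ~(((((E -> ~D) & ~E) -> ~D) & ~B) & ((C & F) & ~B))  //  (~(~F & ~B) & A).
  branch 1 (add ~(((((E -> ~D) & ~E) -> ~D) & ~B) & ((C & F) & ~B))):
    ~(((((E -> ~D) & ~E) -> ~D) & ~B) & ((C & F) & ~B)): β-rule — branch into ~((((E -> ~D) & ~E) -> ~D) & ~B)  //  ~((C & F) & ~B).
      branch 1.1 (add ~((((E -> ~D) & ~E) -> ~D) & ~B)):
        ~((((E -> ~D) & ~E) -> ~D) & ~B): β-rule — branch into ~(((E -> ~D) & ~E) -> ~D)  //  ~~B.
          branch 1.1.1 (add ~(((E -> ~D) & ~E) -> ~D)):
            ~(((E -> ~D) & ~E) -> ~D): α-rule — add ((E -> ~D) & ~E), ~~D.
            ((E -> ~D) & ~E): α-rule — add (E -> ~D), ~E.
            (E -> ~D): β-rule — branch into ~E  //  ~D.
              branch 1.1.1.1 (add ~E):
                ○ open, literals {D=T, E=F}.
              branch 1.1.1.2 (add ~D):
                × closes — contains both D and ~D.
          branch 1.1.2 (add ~~B):
            ○ open, literals {B=T}.
      branch 1.2 (add ~((C & F) & ~B)):
        ~((C & F) & ~B): β-rule — branch into ~(C & F)  //  ~~B.
          branch 1.2.1 (add ~(C & F)):
            ~(C & F): β-rule — branch into ~C  //  ~F.
              branch 1.2.1.1 (add ~C):
                ○ open, literals {C=F}.
              branch 1.2.1.2 (add ~F):
                ○ open, literals {F=F}.
          branch 1.2.2 (add ~~B):
            ○ open, literals {B=T}.
  branch 2 (add (~(~F & ~B) & A)):
    (~(~F & ~B) & A): α-rule — add ~(~F & ~B), A.
    ~(~F & ~B): β-rule — branch into ~~F  //  ~~B.
      branch 2.1 (add ~~F):
        ○ open, literals {A=T, F=T}.
      branch 2.2 (add ~~B):
        ○ open, literals {A=T, B=T}.
1 branch closed, 7 open.
Each open branch fixes some atoms; the unmentioned ones are free. Counting distinct full assignments: branch {D=T, E=F} (A, B, C, F) contributes 16 new; branch {B=T} (A, C, D, E, F) contributes 24 new; branch {C=F} (A, B, D, E, F) contributes 12 new; branch {F=F} (A, B, C, D, E) contributes 6 new; branch {B=T} (A, C, D, E, F) contributes 0 new; branch {A=T, F=T} (B, C, D, E) contributes 3 new; branch {A=T, B=T} (C, D, E, F) contributes 0 new. Total: 61.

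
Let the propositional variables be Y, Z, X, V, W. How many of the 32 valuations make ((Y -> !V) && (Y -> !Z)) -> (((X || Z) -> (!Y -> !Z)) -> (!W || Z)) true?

26

Initial set: {(((Y -> !V) && (Y -> !Z)) -> (((X || Z) -> (!Y -> !Z)) -> (!W || Z)))}.
(((Y -> !V) && (Y -> !Z)) -> (((X || Z) -> (!Y -> !Z)) -> (!W || Z))): β-rule — branch into !((Y -> !V) && (Y -> !Z))  //  (((X || Z) -> (!Y -> !Z)) -> (!W || Z)).
  branch 1 (add !((Y -> !V) && (Y -> !Z))):
    !((Y -> !V) && (Y -> !Z)): β-rule — branch into !(Y -> !V)  //  !(Y -> !Z).
      branch 1.1 (add !(Y -> !V)):
        !(Y -> !V): α-rule — add Y, !!V.
        ○ open, literals {V=T, Y=T}.
      branch 1.2 (add !(Y -> !Z)):
        !(Y -> !Z): α-rule — add Y, !!Z.
        ○ open, literals {Y=T, Z=T}.
  branch 2 (add (((X || Z) -> (!Y -> !Z)) -> (!W || Z))):
    (((X || Z) -> (!Y -> !Z)) -> (!W || Z)): β-rule — branch into !((X || Z) -> (!Y -> !Z))  //  (!W || Z).
      branch 2.1 (add !((X || Z) -> (!Y -> !Z))):
        !((X || Z) -> (!Y -> !Z)): α-rule — add (X || Z), !(!Y -> !Z).
        !(!Y -> !Z): α-rule — add !Y, !!Z.
        (X || Z): β-rule — branch into X  //  Z.
          branch 2.1.1 (add X):
            ○ open, literals {X=T, Y=F, Z=T}.
          branch 2.1.2 (add Z):
            ○ open, literals {Y=F, Z=T}.
      branch 2.2 (add (!W || Z)):
        (!W || Z): β-rule — branch into !W  //  Z.
          branch 2.2.1 (add !W):
            ○ open, literals {W=F}.
          branch 2.2.2 (add Z):
            ○ open, literals {Z=T}.
0 branches closed, 6 open.
Each open branch fixes some atoms; the unmentioned ones are free. Counting distinct full assignments: branch {V=T, Y=T} (Z, X, W) contributes 8 new; branch {Y=T, Z=T} (X, V, W) contributes 4 new; branch {X=T, Y=F, Z=T} (V, W) contributes 4 new; branch {Y=F, Z=T} (X, V, W) contributes 4 new; branch {W=F} (Y, Z, X, V) contributes 6 new; branch {Z=T} (Y, X, V, W) contributes 0 new. Total: 26.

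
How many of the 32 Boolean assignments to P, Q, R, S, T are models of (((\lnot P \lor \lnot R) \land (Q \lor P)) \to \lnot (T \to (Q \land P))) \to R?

24

Initial set: {T ((((\lnot P \lor \lnot R) \land (Q \lor P)) \to \lnot (T \to (Q \land P))) \to R)}.
T ((((\lnot P \lor \lnot R) \land (Q \lor P)) \to \lnot (T \to (Q \land P))) \to R): β-rule — branch into F (((\lnot P \lor \lnot R) \land (Q \lor P)) \to \lnot (T \to (Q \land P)))  //  T R.
  branch 1 (add F (((\lnot P \lor \lnot R) \land (Q \lor P)) \to \lnot (T \to (Q \land P)))):
    F (((\lnot P \lor \lnot R) \land (Q \lor P)) \to \lnot (T \to (Q \land P))): α-rule — add T ((\lnot P \lor \lnot R) \land (Q \lor P)), F \lnot (T \to (Q \land P)).
    T ((\lnot P \lor \lnot R) \land (Q \lor P)): α-rule — add T (\lnot P \lor \lnot R), T (Q \lor P).
    F \lnot (T \to (Q \land P)): β-rule — branch into F T  //  T (Q \land P).
      branch 1.1 (add F T):
        T (\lnot P \lor \lnot R): β-rule — branch into T \lnot P  //  T \lnot R.
          branch 1.1.1 (add T \lnot P):
            T (Q \lor P): β-rule — branch into T Q  //  T P.
              branch 1.1.1.1 (add T Q):
                ○ open, literals {P=0, Q=1, T=0}.
              branch 1.1.1.2 (add T P):
                × closes — contains both P and \lnot P.
          branch 1.1.2 (add T \lnot R):
            T (Q \lor P): β-rule — branch into T Q  //  T P.
              branch 1.1.2.1 (add T Q):
                ○ open, literals {Q=1, R=0, T=0}.
              branch 1.1.2.2 (add T P):
                ○ open, literals {P=1, R=0, T=0}.
      branch 1.2 (add T (Q \land P)):
        T (Q \land P): α-rule — add T Q, T P.
        T (\lnot P \lor \lnot R): β-rule — branch into T \lnot P  //  T \lnot R.
          branch 1.2.1 (add T \lnot P):
            × closes — contains both P and \lnot P.
          branch 1.2.2 (add T \lnot R):
            T (Q \lor P): β-rule — branch into T Q  //  T P.
              branch 1.2.2.1 (add T Q):
                ○ open, literals {P=1, Q=1, R=0}.
              branch 1.2.2.2 (add T P):
                ○ open, literals {P=1, Q=1, R=0}.
  branch 2 (add T R):
    ○ open, literals {R=1}.
2 branches closed, 6 open.
Each open branch fixes some atoms; the unmentioned ones are free. Counting distinct full assignments: branch {P=0, Q=1, T=0} (R, S) contributes 4 new; branch {Q=1, R=0, T=0} (P, S) contributes 2 new; branch {P=1, R=0, T=0} (Q, S) contributes 2 new; branch {P=1, Q=1, R=0} (S, T) contributes 2 new; branch {P=1, Q=1, R=0} (S, T) contributes 0 new; branch {R=1} (P, Q, S, T) contributes 14 new. Total: 24.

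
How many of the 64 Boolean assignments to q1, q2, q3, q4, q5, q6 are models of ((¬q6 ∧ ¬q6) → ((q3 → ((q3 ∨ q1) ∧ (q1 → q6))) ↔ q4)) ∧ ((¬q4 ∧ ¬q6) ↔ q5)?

Initial set: {T (((¬q6 ∧ ¬q6) → ((q3 → ((q3 ∨ q1) ∧ (q1 → q6))) ↔ q4)) ∧ ((¬q4 ∧ ¬q6) ↔ q5))}.
T (((¬q6 ∧ ¬q6) → ((q3 → ((q3 ∨ q1) ∧ (q1 → q6))) ↔ q4)) ∧ ((¬q4 ∧ ¬q6) ↔ q5)): α-rule — add T ((¬q6 ∧ ¬q6) → ((q3 → ((q3 ∨ q1) ∧ (q1 → q6))) ↔ q4)), T ((¬q4 ∧ ¬q6) ↔ q5).
T ((¬q6 ∧ ¬q6) → ((q3 → ((q3 ∨ q1) ∧ (q1 → q6))) ↔ q4)): β-rule — branch into F (¬q6 ∧ ¬q6)  //  T ((q3 → ((q3 ∨ q1) ∧ (q1 → q6))) ↔ q4).
  branch 1 (add F (¬q6 ∧ ¬q6)):
    T ((¬q4 ∧ ¬q6) ↔ q5): β-rule — branch into T (¬q4 ∧ ¬q6), T q5  //  F (¬q4 ∧ ¬q6), F q5.
      branch 1.1 (add T (¬q4 ∧ ¬q6), T q5):
        T (¬q4 ∧ ¬q6): α-rule — add T ¬q4, T ¬q6.
        F (¬q6 ∧ ¬q6): β-rule — branch into F ¬q6  //  F ¬q6.
          branch 1.1.1 (add F ¬q6):
            × closes — contains both q6 and ¬q6.
          branch 1.1.2 (add F ¬q6):
            × closes — contains both q6 and ¬q6.
      branch 1.2 (add F (¬q4 ∧ ¬q6), F q5):
        F (¬q6 ∧ ¬q6): β-rule — branch into F ¬q6  //  F ¬q6.
          branch 1.2.1 (add F ¬q6):
            F (¬q4 ∧ ¬q6): β-rule — branch into F ¬q4  //  F ¬q6.
              branch 1.2.1.1 (add F ¬q4):
                ○ open, literals {q4=T, q5=F, q6=T}.
              branch 1.2.1.2 (add F ¬q6):
                ○ open, literals {q5=F, q6=T}.
          branch 1.2.2 (add F ¬q6):
            F (¬q4 ∧ ¬q6): β-rule — branch into F ¬q4  //  F ¬q6.
              branch 1.2.2.1 (add F ¬q4):
                ○ open, literals {q4=T, q5=F, q6=T}.
              branch 1.2.2.2 (add F ¬q6):
                ○ open, literals {q5=F, q6=T}.
  branch 2 (add T ((q3 → ((q3 ∨ q1) ∧ (q1 → q6))) ↔ q4)):
    T ((¬q4 ∧ ¬q6) ↔ q5): β-rule — branch into T (¬q4 ∧ ¬q6), T q5  //  F (¬q4 ∧ ¬q6), F q5.
      branch 2.1 (add T (¬q4 ∧ ¬q6), T q5):
        T (¬q4 ∧ ¬q6): α-rule — add T ¬q4, T ¬q6.
        T ((q3 → ((q3 ∨ q1) ∧ (q1 → q6))) ↔ q4): β-rule — branch into T (q3 → ((q3 ∨ q1) ∧ (q1 → q6))), T q4  //  F (q3 → ((q3 ∨ q1) ∧ (q1 → q6))), F q4.
          branch 2.1.1 (add T (q3 → ((q3 ∨ q1) ∧ (q1 → q6))), T q4):
            × closes — contains both q4 and ¬q4.
          branch 2.1.2 (add F (q3 → ((q3 ∨ q1) ∧ (q1 → q6))), F q4):
            F (q3 → ((q3 ∨ q1) ∧ (q1 → q6))): α-rule — add T q3, F ((q3 ∨ q1) ∧ (q1 → q6)).
            F ((q3 ∨ q1) ∧ (q1 → q6)): β-rule — branch into F (q3 ∨ q1)  //  F (q1 → q6).
              branch 2.1.2.1 (add F (q3 ∨ q1)):
                F (q3 ∨ q1): α-rule — add F q3, F q1.
                × closes — contains both q3 and ¬q3.
              branch 2.1.2.2 (add F (q1 → q6)):
                F (q1 → q6): α-rule — add T q1, F q6.
                ○ open, literals {q1=T, q3=T, q4=F, q5=T, q6=F}.
      branch 2.2 (add F (¬q4 ∧ ¬q6), F q5):
        T ((q3 → ((q3 ∨ q1) ∧ (q1 → q6))) ↔ q4): β-rule — branch into T (q3 → ((q3 ∨ q1) ∧ (q1 → q6))), T q4  //  F (q3 → ((q3 ∨ q1) ∧ (q1 → q6))), F q4.
          branch 2.2.1 (add T (q3 → ((q3 ∨ q1) ∧ (q1 → q6))), T q4):
            F (¬q4 ∧ ¬q6): β-rule — branch into F ¬q4  //  F ¬q6.
              branch 2.2.1.1 (add F ¬q4):
                T (q3 → ((q3 ∨ q1) ∧ (q1 → q6))): β-rule — branch into F q3  //  T ((q3 ∨ q1) ∧ (q1 → q6)).
                  branch 2.2.1.1.1 (add F q3):
                    ○ open, literals {q3=F, q4=T, q5=F}.
                  branch 2.2.1.1.2 (add T ((q3 ∨ q1) ∧ (q1 → q6))):
                    T ((q3 ∨ q1) ∧ (q1 → q6)): α-rule — add T (q3 ∨ q1), T (q1 → q6).
                    T (q3 ∨ q1): β-rule — branch into T q3  //  T q1.
                      branch 2.2.1.1.2.1 (add T q3):
                        T (q1 → q6): β-rule — branch into F q1  //  T q6.
                          branch 2.2.1.1.2.1.1 (add F q1):
                            ○ open, literals {q1=F, q3=T, q4=T, q5=F}.
                          branch 2.2.1.1.2.1.2 (add T q6):
                            ○ open, literals {q3=T, q4=T, q5=F, q6=T}.
                      branch 2.2.1.1.2.2 (add T q1):
                        T (q1 → q6): β-rule — branch into F q1  //  T q6.
                          branch 2.2.1.1.2.2.1 (add F q1):
                            × closes — contains both q1 and ¬q1.
                          branch 2.2.1.1.2.2.2 (add T q6):
                            ○ open, literals {q1=T, q4=T, q5=F, q6=T}.
              branch 2.2.1.2 (add F ¬q6):
                T (q3 → ((q3 ∨ q1) ∧ (q1 → q6))): β-rule — branch into F q3  //  T ((q3 ∨ q1) ∧ (q1 → q6)).
                  branch 2.2.1.2.1 (add F q3):
                    ○ open, literals {q3=F, q4=T, q5=F, q6=T}.
                  branch 2.2.1.2.2 (add T ((q3 ∨ q1) ∧ (q1 → q6))):
                    T ((q3 ∨ q1) ∧ (q1 → q6)): α-rule — add T (q3 ∨ q1), T (q1 → q6).
                    T (q3 ∨ q1): β-rule — branch into T q3  //  T q1.
                      branch 2.2.1.2.2.1 (add T q3):
                        T (q1 → q6): β-rule — branch into F q1  //  T q6.
                          branch 2.2.1.2.2.1.1 (add F q1):
                            ○ open, literals {q1=F, q3=T, q4=T, q5=F, q6=T}.
                          branch 2.2.1.2.2.1.2 (add T q6):
                            ○ open, literals {q3=T, q4=T, q5=F, q6=T}.
                      branch 2.2.1.2.2.2 (add T q1):
                        T (q1 → q6): β-rule — branch into F q1  //  T q6.
                          branch 2.2.1.2.2.2.1 (add F q1):
                            × closes — contains both q1 and ¬q1.
                          branch 2.2.1.2.2.2.2 (add T q6):
                            ○ open, literals {q1=T, q4=T, q5=F, q6=T}.
          branch 2.2.2 (add F (q3 → ((q3 ∨ q1) ∧ (q1 → q6))), F q4):
            F (q3 → ((q3 ∨ q1) ∧ (q1 → q6))): α-rule — add T q3, F ((q3 ∨ q1) ∧ (q1 → q6)).
            F (¬q4 ∧ ¬q6): β-rule — branch into F ¬q4  //  F ¬q6.
              branch 2.2.2.1 (add F ¬q4):
                × closes — contains both q4 and ¬q4.
              branch 2.2.2.2 (add F ¬q6):
                F ((q3 ∨ q1) ∧ (q1 → q6)): β-rule — branch into F (q3 ∨ q1)  //  F (q1 → q6).
                  branch 2.2.2.2.1 (add F (q3 ∨ q1)):
                    F (q3 ∨ q1): α-rule — add F q3, F q1.
                    × closes — contains both q3 and ¬q3.
                  branch 2.2.2.2.2 (add F (q1 → q6)):
                    F (q1 → q6): α-rule — add T q1, F q6.
                    × closes — contains both q6 and ¬q6.
9 branches closed, 13 open.
Each open branch fixes some atoms; the unmentioned ones are free. Counting distinct full assignments: branch {q4=T, q5=F, q6=T} (q1, q2, q3) contributes 8 new; branch {q5=F, q6=T} (q1, q2, q3, q4) contributes 8 new; branch {q4=T, q5=F, q6=T} (q1, q2, q3) contributes 0 new; branch {q5=F, q6=T} (q1, q2, q3, q4) contributes 0 new; branch {q1=T, q3=T, q4=F, q5=T, q6=F} (q2) contributes 2 new; branch {q3=F, q4=T, q5=F} (q1, q2, q6) contributes 4 new; branch {q1=F, q3=T, q4=T, q5=F} (q2, q6) contributes 2 new; branch {q3=T, q4=T, q5=F, q6=T} (q1, q2) contributes 0 new; branch {q1=T, q4=T, q5=F, q6=T} (q2, q3) contributes 0 new; branch {q3=F, q4=T, q5=F, q6=T} (q1, q2) contributes 0 new; branch {q1=F, q3=T, q4=T, q5=F, q6=T} (q2) contributes 0 new; branch {q3=T, q4=T, q5=F, q6=T} (q1, q2) contributes 0 new; branch {q1=T, q4=T, q5=F, q6=T} (q2, q3) contributes 0 new. Total: 24.

24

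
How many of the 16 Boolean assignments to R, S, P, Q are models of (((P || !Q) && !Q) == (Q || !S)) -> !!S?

Initial set: {((((P || !Q) && !Q) == (Q || !S)) -> !!S)}.
((((P || !Q) && !Q) == (Q || !S)) -> !!S): β-rule — branch into !(((P || !Q) && !Q) == (Q || !S))  //  !!S.
  branch 1 (add !(((P || !Q) && !Q) == (Q || !S))):
    !(((P || !Q) && !Q) == (Q || !S)): β-rule — branch into ((P || !Q) && !Q), !(Q || !S)  //  !((P || !Q) && !Q), (Q || !S).
      branch 1.1 (add ((P || !Q) && !Q), !(Q || !S)):
        ((P || !Q) && !Q): α-rule — add (P || !Q), !Q.
        !(Q || !S): α-rule — add !Q, !!S.
        (P || !Q): β-rule — branch into P  //  !Q.
          branch 1.1.1 (add P):
            ○ open, literals {P=true, Q=false, S=true}.
          branch 1.1.2 (add !Q):
            ○ open, literals {Q=false, S=true}.
      branch 1.2 (add !((P || !Q) && !Q), (Q || !S)):
        !((P || !Q) && !Q): β-rule — branch into !(P || !Q)  //  !!Q.
          branch 1.2.1 (add !(P || !Q)):
            !(P || !Q): α-rule — add !P, !!Q.
            (Q || !S): β-rule — branch into Q  //  !S.
              branch 1.2.1.1 (add Q):
                ○ open, literals {P=false, Q=true}.
              branch 1.2.1.2 (add !S):
                ○ open, literals {P=false, Q=true, S=false}.
          branch 1.2.2 (add !!Q):
            (Q || !S): β-rule — branch into Q  //  !S.
              branch 1.2.2.1 (add Q):
                ○ open, literals {Q=true}.
              branch 1.2.2.2 (add !S):
                ○ open, literals {Q=true, S=false}.
  branch 2 (add !!S):
    !!S: drop double negation, giving S.
    ○ open, literals {S=true}.
0 branches closed, 7 open.
Each open branch fixes some atoms; the unmentioned ones are free. Counting distinct full assignments: branch {P=true, Q=false, S=true} (R) contributes 2 new; branch {Q=false, S=true} (R, P) contributes 2 new; branch {P=false, Q=true} (R, S) contributes 4 new; branch {P=false, Q=true, S=false} (R) contributes 0 new; branch {Q=true} (R, S, P) contributes 4 new; branch {Q=true, S=false} (R, P) contributes 0 new; branch {S=true} (R, P, Q) contributes 0 new. Total: 12.

12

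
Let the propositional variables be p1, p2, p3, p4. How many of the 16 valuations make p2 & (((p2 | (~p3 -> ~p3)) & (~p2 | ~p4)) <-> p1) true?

Initial set: {T (p2 & (((p2 | (~p3 -> ~p3)) & (~p2 | ~p4)) <-> p1))}.
T (p2 & (((p2 | (~p3 -> ~p3)) & (~p2 | ~p4)) <-> p1)): α-rule — add T p2, T (((p2 | (~p3 -> ~p3)) & (~p2 | ~p4)) <-> p1).
T (((p2 | (~p3 -> ~p3)) & (~p2 | ~p4)) <-> p1): β-rule — branch into T ((p2 | (~p3 -> ~p3)) & (~p2 | ~p4)), T p1  //  F ((p2 | (~p3 -> ~p3)) & (~p2 | ~p4)), F p1.
  branch 1 (add T ((p2 | (~p3 -> ~p3)) & (~p2 | ~p4)), T p1):
    T ((p2 | (~p3 -> ~p3)) & (~p2 | ~p4)): α-rule — add T (p2 | (~p3 -> ~p3)), T (~p2 | ~p4).
    T (p2 | (~p3 -> ~p3)): β-rule — branch into T p2  //  T (~p3 -> ~p3).
      branch 1.1 (add T p2):
        T (~p2 | ~p4): β-rule — branch into T ~p2  //  T ~p4.
          branch 1.1.1 (add T ~p2):
            × closes — contains both p2 and ~p2.
          branch 1.1.2 (add T ~p4):
            ○ open, literals {p1=T, p2=T, p4=F}.
      branch 1.2 (add T (~p3 -> ~p3)):
        T (~p2 | ~p4): β-rule — branch into T ~p2  //  T ~p4.
          branch 1.2.1 (add T ~p2):
            × closes — contains both p2 and ~p2.
          branch 1.2.2 (add T ~p4):
            T (~p3 -> ~p3): β-rule — branch into F ~p3  //  T ~p3.
              branch 1.2.2.1 (add F ~p3):
                ○ open, literals {p1=T, p2=T, p3=T, p4=F}.
              branch 1.2.2.2 (add T ~p3):
                ○ open, literals {p1=T, p2=T, p3=F, p4=F}.
  branch 2 (add F ((p2 | (~p3 -> ~p3)) & (~p2 | ~p4)), F p1):
    F ((p2 | (~p3 -> ~p3)) & (~p2 | ~p4)): β-rule — branch into F (p2 | (~p3 -> ~p3))  //  F (~p2 | ~p4).
      branch 2.1 (add F (p2 | (~p3 -> ~p3))):
        F (p2 | (~p3 -> ~p3)): α-rule — add F p2, F (~p3 -> ~p3).
        × closes — contains both p2 and ~p2.
      branch 2.2 (add F (~p2 | ~p4)):
        F (~p2 | ~p4): α-rule — add F ~p2, F ~p4.
        ○ open, literals {p1=F, p2=T, p4=T}.
3 branches closed, 4 open.
Each open branch fixes some atoms; the unmentioned ones are free. Counting distinct full assignments: branch {p1=T, p2=T, p4=F} (p3) contributes 2 new; branch {p1=T, p2=T, p3=T, p4=F} (none free) contributes 0 new; branch {p1=T, p2=T, p3=F, p4=F} (none free) contributes 0 new; branch {p1=F, p2=T, p4=T} (p3) contributes 2 new. Total: 4.

4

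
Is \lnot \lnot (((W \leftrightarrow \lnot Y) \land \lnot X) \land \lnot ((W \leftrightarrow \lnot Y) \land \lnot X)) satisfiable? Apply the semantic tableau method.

Initial set: {\lnot \lnot (((W \leftrightarrow \lnot Y) \land \lnot X) \land \lnot ((W \leftrightarrow \lnot Y) \land \lnot X))}.
\lnot \lnot (((W \leftrightarrow \lnot Y) \land \lnot X) \land \lnot ((W \leftrightarrow \lnot Y) \land \lnot X)): drop double negation, giving (((W \leftrightarrow \lnot Y) \land \lnot X) \land \lnot ((W \leftrightarrow \lnot Y) \land \lnot X)).
(((W \leftrightarrow \lnot Y) \land \lnot X) \land \lnot ((W \leftrightarrow \lnot Y) \land \lnot X)): α-rule — add ((W \leftrightarrow \lnot Y) \land \lnot X), \lnot ((W \leftrightarrow \lnot Y) \land \lnot X).
((W \leftrightarrow \lnot Y) \land \lnot X): α-rule — add (W \leftrightarrow \lnot Y), \lnot X.
\lnot ((W \leftrightarrow \lnot Y) \land \lnot X): β-rule — branch into \lnot (W \leftrightarrow \lnot Y)  //  \lnot \lnot X.
  branch 1 (add \lnot (W \leftrightarrow \lnot Y)):
    (W \leftrightarrow \lnot Y): β-rule — branch into W, \lnot Y  //  \lnot W, \lnot \lnot Y.
      branch 1.1 (add W, \lnot Y):
        \lnot (W \leftrightarrow \lnot Y): β-rule — branch into W, \lnot \lnot Y  //  \lnot W, \lnot Y.
          branch 1.1.1 (add W, \lnot \lnot Y):
            × closes — contains both Y and \lnot Y.
          branch 1.1.2 (add \lnot W, \lnot Y):
            × closes — contains both W and \lnot W.
      branch 1.2 (add \lnot W, \lnot \lnot Y):
        \lnot (W \leftrightarrow \lnot Y): β-rule — branch into W, \lnot \lnot Y  //  \lnot W, \lnot Y.
          branch 1.2.1 (add W, \lnot \lnot Y):
            × closes — contains both W and \lnot W.
          branch 1.2.2 (add \lnot W, \lnot Y):
            × closes — contains both Y and \lnot Y.
  branch 2 (add \lnot \lnot X):
    × closes — contains both X and \lnot X.
All 5 branches close.
Every branch closed; the formula is unsatisfiable.

Unsatisfiable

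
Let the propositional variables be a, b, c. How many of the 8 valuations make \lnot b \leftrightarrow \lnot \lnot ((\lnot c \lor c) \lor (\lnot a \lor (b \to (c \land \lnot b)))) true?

4

Initial set: {(\lnot b \leftrightarrow \lnot \lnot ((\lnot c \lor c) \lor (\lnot a \lor (b \to (c \land \lnot b)))))}.
(\lnot b \leftrightarrow \lnot \lnot ((\lnot c \lor c) \lor (\lnot a \lor (b \to (c \land \lnot b))))): β-rule — branch into \lnot b, \lnot \lnot ((\lnot c \lor c) \lor (\lnot a \lor (b \to (c \land \lnot b))))  //  \lnot \lnot b, \lnot \lnot \lnot ((\lnot c \lor c) \lor (\lnot a \lor (b \to (c \land \lnot b)))).
  branch 1 (add \lnot b, \lnot \lnot ((\lnot c \lor c) \lor (\lnot a \lor (b \to (c \land \lnot b))))):
    \lnot \lnot ((\lnot c \lor c) \lor (\lnot a \lor (b \to (c \land \lnot b)))): drop double negation, giving ((\lnot c \lor c) \lor (\lnot a \lor (b \to (c \land \lnot b)))).
    ((\lnot c \lor c) \lor (\lnot a \lor (b \to (c \land \lnot b)))): β-rule — branch into (\lnot c \lor c)  //  (\lnot a \lor (b \to (c \land \lnot b))).
      branch 1.1 (add (\lnot c \lor c)):
        (\lnot c \lor c): β-rule — branch into \lnot c  //  c.
          branch 1.1.1 (add \lnot c):
            ○ open, literals {b=F, c=F}.
          branch 1.1.2 (add c):
            ○ open, literals {b=F, c=T}.
      branch 1.2 (add (\lnot a \lor (b \to (c \land \lnot b)))):
        (\lnot a \lor (b \to (c \land \lnot b))): β-rule — branch into \lnot a  //  (b \to (c \land \lnot b)).
          branch 1.2.1 (add \lnot a):
            ○ open, literals {a=F, b=F}.
          branch 1.2.2 (add (b \to (c \land \lnot b))):
            (b \to (c \land \lnot b)): β-rule — branch into \lnot b  //  (c \land \lnot b).
              branch 1.2.2.1 (add \lnot b):
                ○ open, literals {b=F}.
              branch 1.2.2.2 (add (c \land \lnot b)):
                (c \land \lnot b): α-rule — add c, \lnot b.
                ○ open, literals {b=F, c=T}.
  branch 2 (add \lnot \lnot b, \lnot \lnot \lnot ((\lnot c \lor c) \lor (\lnot a \lor (b \to (c \land \lnot b))))):
    \lnot \lnot \lnot ((\lnot c \lor c) \lor (\lnot a \lor (b \to (c \land \lnot b)))): drop double negation, giving \lnot ((\lnot c \lor c) \lor (\lnot a \lor (b \to (c \land \lnot b)))).
    \lnot ((\lnot c \lor c) \lor (\lnot a \lor (b \to (c \land \lnot b)))): α-rule — add \lnot (\lnot c \lor c), \lnot (\lnot a \lor (b \to (c \land \lnot b))).
    \lnot (\lnot c \lor c): α-rule — add \lnot \lnot c, \lnot c.
    × closes — contains both c and \lnot c.
1 branch closed, 5 open.
Each open branch fixes some atoms; the unmentioned ones are free. Counting distinct full assignments: branch {b=F, c=F} (a) contributes 2 new; branch {b=F, c=T} (a) contributes 2 new; branch {a=F, b=F} (c) contributes 0 new; branch {b=F} (a, c) contributes 0 new; branch {b=F, c=T} (a) contributes 0 new. Total: 4.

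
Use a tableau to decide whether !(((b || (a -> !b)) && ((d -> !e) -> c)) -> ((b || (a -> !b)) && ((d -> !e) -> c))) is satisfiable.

Initial set: {!(((b || (a -> !b)) && ((d -> !e) -> c)) -> ((b || (a -> !b)) && ((d -> !e) -> c)))}.
!(((b || (a -> !b)) && ((d -> !e) -> c)) -> ((b || (a -> !b)) && ((d -> !e) -> c))): α-rule — add ((b || (a -> !b)) && ((d -> !e) -> c)), !((b || (a -> !b)) && ((d -> !e) -> c)).
((b || (a -> !b)) && ((d -> !e) -> c)): α-rule — add (b || (a -> !b)), ((d -> !e) -> c).
!((b || (a -> !b)) && ((d -> !e) -> c)): β-rule — branch into !(b || (a -> !b))  //  !((d -> !e) -> c).
  branch 1 (add !(b || (a -> !b))):
    !(b || (a -> !b)): α-rule — add !b, !(a -> !b).
    !(a -> !b): α-rule — add a, !!b.
    × closes — contains both b and !b.
  branch 2 (add !((d -> !e) -> c)):
    !((d -> !e) -> c): α-rule — add (d -> !e), !c.
    (b || (a -> !b)): β-rule — branch into b  //  (a -> !b).
      branch 2.1 (add b):
        ((d -> !e) -> c): β-rule — branch into !(d -> !e)  //  c.
          branch 2.1.1 (add !(d -> !e)):
            !(d -> !e): α-rule — add d, !!e.
            (d -> !e): β-rule — branch into !d  //  !e.
              branch 2.1.1.1 (add !d):
                × closes — contains both d and !d.
              branch 2.1.1.2 (add !e):
                × closes — contains both e and !e.
          branch 2.1.2 (add c):
            × closes — contains both c and !c.
      branch 2.2 (add (a -> !b)):
        ((d -> !e) -> c): β-rule — branch into !(d -> !e)  //  c.
          branch 2.2.1 (add !(d -> !e)):
            !(d -> !e): α-rule — add d, !!e.
            (d -> !e): β-rule — branch into !d  //  !e.
              branch 2.2.1.1 (add !d):
                × closes — contains both d and !d.
              branch 2.2.1.2 (add !e):
                × closes — contains both e and !e.
          branch 2.2.2 (add c):
            × closes — contains both c and !c.
All 7 branches close.
Every branch closed; the formula is unsatisfiable.

Unsatisfiable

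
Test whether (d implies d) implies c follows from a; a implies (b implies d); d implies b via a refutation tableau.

Initial set: {a; (a implies (b implies d)); (d implies b); not ((d implies d) implies c)}.
not ((d implies d) implies c): α-rule — add (d implies d), not c.
(a implies (b implies d)): β-rule — branch into not a  //  (b implies d).
  branch 1 (add not a):
    × closes — contains both a and not a.
  branch 2 (add (b implies d)):
    (d implies b): β-rule — branch into not d  //  b.
      branch 2.1 (add not d):
        (d implies d): β-rule — branch into not d  //  d.
          branch 2.1.1 (add not d):
            (b implies d): β-rule — branch into not b  //  d.
              branch 2.1.1.1 (add not b):
                ○ open, literals {a=true, b=false, c=false, d=false}.
              branch 2.1.1.2 (add d):
                × closes — contains both d and not d.
          branch 2.1.2 (add d):
            × closes — contains both d and not d.
      branch 2.2 (add b):
        (d implies d): β-rule — branch into not d  //  d.
          branch 2.2.1 (add not d):
            (b implies d): β-rule — branch into not b  //  d.
              branch 2.2.1.1 (add not b):
                × closes — contains both b and not b.
              branch 2.2.1.2 (add d):
                × closes — contains both d and not d.
          branch 2.2.2 (add d):
            (b implies d): β-rule — branch into not b  //  d.
              branch 2.2.2.1 (add not b):
                × closes — contains both b and not b.
              branch 2.2.2.2 (add d):
                ○ open, literals {a=true, b=true, c=false, d=true}.
6 branches closed, 2 open.
An open branch gives a countermodel: a=true, b=false, c=false, d=false (unmentioned atoms arbitrary); the premises hold there but the conclusion fails.

No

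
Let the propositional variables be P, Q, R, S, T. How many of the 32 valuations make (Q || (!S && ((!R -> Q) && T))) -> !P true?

Initial set: {((Q || (!S && ((!R -> Q) && T))) -> !P)}.
((Q || (!S && ((!R -> Q) && T))) -> !P): β-rule — branch into !(Q || (!S && ((!R -> Q) && T)))  //  !P.
  branch 1 (add !(Q || (!S && ((!R -> Q) && T)))):
    !(Q || (!S && ((!R -> Q) && T))): α-rule — add !Q, !(!S && ((!R -> Q) && T)).
    !(!S && ((!R -> Q) && T)): β-rule — branch into !!S  //  !((!R -> Q) && T).
      branch 1.1 (add !!S):
        ○ open, literals {Q=false, S=true}.
      branch 1.2 (add !((!R -> Q) && T)):
        !((!R -> Q) && T): β-rule — branch into !(!R -> Q)  //  !T.
          branch 1.2.1 (add !(!R -> Q)):
            !(!R -> Q): α-rule — add !R, !Q.
            ○ open, literals {Q=false, R=false}.
          branch 1.2.2 (add !T):
            ○ open, literals {Q=false, T=false}.
  branch 2 (add !P):
    ○ open, literals {P=false}.
0 branches closed, 4 open.
Each open branch fixes some atoms; the unmentioned ones are free. Counting distinct full assignments: branch {Q=false, S=true} (P, R, T) contributes 8 new; branch {Q=false, R=false} (P, S, T) contributes 4 new; branch {Q=false, T=false} (P, R, S) contributes 2 new; branch {P=false} (Q, R, S, T) contributes 9 new. Total: 23.

23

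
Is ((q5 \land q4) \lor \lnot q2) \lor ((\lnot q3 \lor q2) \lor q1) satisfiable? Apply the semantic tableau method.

Initial set: {T (((q5 \land q4) \lor \lnot q2) \lor ((\lnot q3 \lor q2) \lor q1))}.
T (((q5 \land q4) \lor \lnot q2) \lor ((\lnot q3 \lor q2) \lor q1)): β-rule — branch into T ((q5 \land q4) \lor \lnot q2)  //  T ((\lnot q3 \lor q2) \lor q1).
  branch 1 (add T ((q5 \land q4) \lor \lnot q2)):
    T ((q5 \land q4) \lor \lnot q2): β-rule — branch into T (q5 \land q4)  //  T \lnot q2.
      branch 1.1 (add T (q5 \land q4)):
        T (q5 \land q4): α-rule — add T q5, T q4.
        ○ open, literals {q4=1, q5=1}.
      branch 1.2 (add T \lnot q2):
        ○ open, literals {q2=0}.
  branch 2 (add T ((\lnot q3 \lor q2) \lor q1)):
    T ((\lnot q3 \lor q2) \lor q1): β-rule — branch into T (\lnot q3 \lor q2)  //  T q1.
      branch 2.1 (add T (\lnot q3 \lor q2)):
        T (\lnot q3 \lor q2): β-rule — branch into T \lnot q3  //  T q2.
          branch 2.1.1 (add T \lnot q3):
            ○ open, literals {q3=0}.
          branch 2.1.2 (add T q2):
            ○ open, literals {q2=1}.
      branch 2.2 (add T q1):
        ○ open, literals {q1=1}.
0 branches closed, 5 open.
An open branch gives a satisfying assignment: q4=1, q5=1.

Satisfiable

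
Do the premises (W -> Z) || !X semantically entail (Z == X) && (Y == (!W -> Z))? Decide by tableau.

Initial set: {T ((W -> Z) || !X); F ((Z == X) && (Y == (!W -> Z)))}.
T ((W -> Z) || !X): β-rule — branch into T (W -> Z)  //  T !X.
  branch 1 (add T (W -> Z)):
    F ((Z == X) && (Y == (!W -> Z))): β-rule — branch into F (Z == X)  //  F (Y == (!W -> Z)).
      branch 1.1 (add F (Z == X)):
        T (W -> Z): β-rule — branch into F W  //  T Z.
          branch 1.1.1 (add F W):
            F (Z == X): β-rule — branch into T Z, F X  //  F Z, T X.
              branch 1.1.1.1 (add T Z, F X):
                ○ open, literals {W=F, X=F, Z=T}.
              branch 1.1.1.2 (add F Z, T X):
                ○ open, literals {W=F, X=T, Z=F}.
          branch 1.1.2 (add T Z):
            F (Z == X): β-rule — branch into T Z, F X  //  F Z, T X.
              branch 1.1.2.1 (add T Z, F X):
                ○ open, literals {X=F, Z=T}.
              branch 1.1.2.2 (add F Z, T X):
                × closes — contains both Z and !Z.
      branch 1.2 (add F (Y == (!W -> Z))):
        T (W -> Z): β-rule — branch into F W  //  T Z.
          branch 1.2.1 (add F W):
            F (Y == (!W -> Z)): β-rule — branch into T Y, F (!W -> Z)  //  F Y, T (!W -> Z).
              branch 1.2.1.1 (add T Y, F (!W -> Z)):
                F (!W -> Z): α-rule — add T !W, F Z.
                ○ open, literals {W=F, Y=T, Z=F}.
              branch 1.2.1.2 (add F Y, T (!W -> Z)):
                T (!W -> Z): β-rule — branch into F !W  //  T Z.
                  branch 1.2.1.2.1 (add F !W):
                    × closes — contains both W and !W.
                  branch 1.2.1.2.2 (add T Z):
                    ○ open, literals {W=F, Y=F, Z=T}.
          branch 1.2.2 (add T Z):
            F (Y == (!W -> Z)): β-rule — branch into T Y, F (!W -> Z)  //  F Y, T (!W -> Z).
              branch 1.2.2.1 (add T Y, F (!W -> Z)):
                F (!W -> Z): α-rule — add T !W, F Z.
                × closes — contains both Z and !Z.
              branch 1.2.2.2 (add F Y, T (!W -> Z)):
                T (!W -> Z): β-rule — branch into F !W  //  T Z.
                  branch 1.2.2.2.1 (add F !W):
                    ○ open, literals {W=T, Y=F, Z=T}.
                  branch 1.2.2.2.2 (add T Z):
                    ○ open, literals {Y=F, Z=T}.
  branch 2 (add T !X):
    F ((Z == X) && (Y == (!W -> Z))): β-rule — branch into F (Z == X)  //  F (Y == (!W -> Z)).
      branch 2.1 (add F (Z == X)):
        F (Z == X): β-rule — branch into T Z, F X  //  F Z, T X.
          branch 2.1.1 (add T Z, F X):
            ○ open, literals {X=F, Z=T}.
          branch 2.1.2 (add F Z, T X):
            × closes — contains both X and !X.
      branch 2.2 (add F (Y == (!W -> Z))):
        F (Y == (!W -> Z)): β-rule — branch into T Y, F (!W -> Z)  //  F Y, T (!W -> Z).
          branch 2.2.1 (add T Y, F (!W -> Z)):
            F (!W -> Z): α-rule — add T !W, F Z.
            ○ open, literals {W=F, X=F, Y=T, Z=F}.
          branch 2.2.2 (add F Y, T (!W -> Z)):
            T (!W -> Z): β-rule — branch into F !W  //  T Z.
              branch 2.2.2.1 (add F !W):
                ○ open, literals {W=T, X=F, Y=F}.
              branch 2.2.2.2 (add T Z):
                ○ open, literals {X=F, Y=F, Z=T}.
4 branches closed, 11 open.
An open branch gives a countermodel: W=F, X=F, Z=T (unmentioned atoms arbitrary); the premises hold there but the conclusion fails.

No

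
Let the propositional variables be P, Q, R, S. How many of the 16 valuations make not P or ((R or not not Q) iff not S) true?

12

Initial set: {T (not P or ((R or not not Q) iff not S))}.
T (not P or ((R or not not Q) iff not S)): β-rule — branch into T not P  //  T ((R or not not Q) iff not S).
  branch 1 (add T not P):
    ○ open, literals {P=false}.
  branch 2 (add T ((R or not not Q) iff not S)):
    T ((R or not not Q) iff not S): β-rule — branch into T (R or not not Q), T not S  //  F (R or not not Q), F not S.
      branch 2.1 (add T (R or not not Q), T not S):
        T (R or not not Q): β-rule — branch into T R  //  T not not Q.
          branch 2.1.1 (add T R):
            ○ open, literals {R=true, S=false}.
          branch 2.1.2 (add T not not Q):
            T not not Q: drop double negation, giving T Q.
            ○ open, literals {Q=true, S=false}.
      branch 2.2 (add F (R or not not Q), F not S):
        F (R or not not Q): α-rule — add F R, F not not Q.
        F not not Q: drop double negation, giving F Q.
        ○ open, literals {Q=false, R=false, S=true}.
0 branches closed, 4 open.
Each open branch fixes some atoms; the unmentioned ones are free. Counting distinct full assignments: branch {P=false} (Q, R, S) contributes 8 new; branch {R=true, S=false} (P, Q) contributes 2 new; branch {Q=true, S=false} (P, R) contributes 1 new; branch {Q=false, R=false, S=true} (P) contributes 1 new. Total: 12.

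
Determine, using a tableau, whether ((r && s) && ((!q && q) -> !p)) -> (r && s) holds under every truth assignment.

Assume the negation and expand:
Initial set: {!(((r && s) && ((!q && q) -> !p)) -> (r && s))}.
!(((r && s) && ((!q && q) -> !p)) -> (r && s)): α-rule — add ((r && s) && ((!q && q) -> !p)), !(r && s).
((r && s) && ((!q && q) -> !p)): α-rule — add (r && s), ((!q && q) -> !p).
(r && s): α-rule — add r, s.
!(r && s): β-rule — branch into !r  //  !s.
  branch 1 (add !r):
    × closes — contains both r and !r.
  branch 2 (add !s):
    × closes — contains both s and !s.
All 2 branches close.
Every branch closed, so the negation is unsatisfiable and the formula is valid.

Valid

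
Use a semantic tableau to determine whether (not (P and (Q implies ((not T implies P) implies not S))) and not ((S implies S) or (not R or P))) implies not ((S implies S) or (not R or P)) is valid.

Assume the negation and expand:
Initial set: {not ((not (P and (Q implies ((not T implies P) implies not S))) and not ((S implies S) or (not R or P))) implies not ((S implies S) or (not R or P)))}.
not ((not (P and (Q implies ((not T implies P) implies not S))) and not ((S implies S) or (not R or P))) implies not ((S implies S) or (not R or P))): α-rule — add (not (P and (Q implies ((not T implies P) implies not S))) and not ((S implies S) or (not R or P))), not not ((S implies S) or (not R or P)).
(not (P and (Q implies ((not T implies P) implies not S))) and not ((S implies S) or (not R or P))): α-rule — add not (P and (Q implies ((not T implies P) implies not S))), not ((S implies S) or (not R or P)).
not ((S implies S) or (not R or P)): α-rule — add not (S implies S), not (not R or P).
not (S implies S): α-rule — add S, not S.
× closes — contains both S and not S.
All 1 branch closes.
Every branch closed, so the negation is unsatisfiable and the formula is valid.

Valid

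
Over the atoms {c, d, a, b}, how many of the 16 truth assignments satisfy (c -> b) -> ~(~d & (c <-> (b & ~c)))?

Initial set: {T ((c -> b) -> ~(~d & (c <-> (b & ~c))))}.
T ((c -> b) -> ~(~d & (c <-> (b & ~c)))): β-rule — branch into F (c -> b)  //  T ~(~d & (c <-> (b & ~c))).
  branch 1 (add F (c -> b)):
    F (c -> b): α-rule — add T c, F b.
    ○ open, literals {b=F, c=T}.
  branch 2 (add T ~(~d & (c <-> (b & ~c)))):
    T ~(~d & (c <-> (b & ~c))): β-rule — branch into F ~d  //  F (c <-> (b & ~c)).
      branch 2.1 (add F ~d):
        ○ open, literals {d=T}.
      branch 2.2 (add F (c <-> (b & ~c))):
        F (c <-> (b & ~c)): β-rule — branch into T c, F (b & ~c)  //  F c, T (b & ~c).
          branch 2.2.1 (add T c, F (b & ~c)):
            F (b & ~c): β-rule — branch into F b  //  F ~c.
              branch 2.2.1.1 (add F b):
                ○ open, literals {b=F, c=T}.
              branch 2.2.1.2 (add F ~c):
                ○ open, literals {c=T}.
          branch 2.2.2 (add F c, T (b & ~c)):
            T (b & ~c): α-rule — add T b, T ~c.
            ○ open, literals {b=T, c=F}.
0 branches closed, 5 open.
Each open branch fixes some atoms; the unmentioned ones are free. Counting distinct full assignments: branch {b=F, c=T} (d, a) contributes 4 new; branch {d=T} (c, a, b) contributes 6 new; branch {b=F, c=T} (d, a) contributes 0 new; branch {c=T} (d, a, b) contributes 2 new; branch {b=T, c=F} (d, a) contributes 2 new. Total: 14.

14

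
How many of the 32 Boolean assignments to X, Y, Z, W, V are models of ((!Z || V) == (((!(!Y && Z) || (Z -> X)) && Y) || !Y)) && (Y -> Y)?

24

Initial set: {(((!Z || V) == (((!(!Y && Z) || (Z -> X)) && Y) || !Y)) && (Y -> Y))}.
(((!Z || V) == (((!(!Y && Z) || (Z -> X)) && Y) || !Y)) && (Y -> Y)): α-rule — add ((!Z || V) == (((!(!Y && Z) || (Z -> X)) && Y) || !Y)), (Y -> Y).
((!Z || V) == (((!(!Y && Z) || (Z -> X)) && Y) || !Y)): β-rule — branch into (!Z || V), (((!(!Y && Z) || (Z -> X)) && Y) || !Y)  //  !(!Z || V), !(((!(!Y && Z) || (Z -> X)) && Y) || !Y).
  branch 1 (add (!Z || V), (((!(!Y && Z) || (Z -> X)) && Y) || !Y)):
    (Y -> Y): β-rule — branch into !Y  //  Y.
      branch 1.1 (add !Y):
        (!Z || V): β-rule — branch into !Z  //  V.
          branch 1.1.1 (add !Z):
            (((!(!Y && Z) || (Z -> X)) && Y) || !Y): β-rule — branch into ((!(!Y && Z) || (Z -> X)) && Y)  //  !Y.
              branch 1.1.1.1 (add ((!(!Y && Z) || (Z -> X)) && Y)):
                ((!(!Y && Z) || (Z -> X)) && Y): α-rule — add (!(!Y && Z) || (Z -> X)), Y.
                × closes — contains both Y and !Y.
              branch 1.1.1.2 (add !Y):
                ○ open, literals {Y=F, Z=F}.
          branch 1.1.2 (add V):
            (((!(!Y && Z) || (Z -> X)) && Y) || !Y): β-rule — branch into ((!(!Y && Z) || (Z -> X)) && Y)  //  !Y.
              branch 1.1.2.1 (add ((!(!Y && Z) || (Z -> X)) && Y)):
                ((!(!Y && Z) || (Z -> X)) && Y): α-rule — add (!(!Y && Z) || (Z -> X)), Y.
                × closes — contains both Y and !Y.
              branch 1.1.2.2 (add !Y):
                ○ open, literals {V=T, Y=F}.
      branch 1.2 (add Y):
        (!Z || V): β-rule — branch into !Z  //  V.
          branch 1.2.1 (add !Z):
            (((!(!Y && Z) || (Z -> X)) && Y) || !Y): β-rule — branch into ((!(!Y && Z) || (Z -> X)) && Y)  //  !Y.
              branch 1.2.1.1 (add ((!(!Y && Z) || (Z -> X)) && Y)):
                ((!(!Y && Z) || (Z -> X)) && Y): α-rule — add (!(!Y && Z) || (Z -> X)), Y.
                (!(!Y && Z) || (Z -> X)): β-rule — branch into !(!Y && Z)  //  (Z -> X).
                  branch 1.2.1.1.1 (add !(!Y && Z)):
                    !(!Y && Z): β-rule — branch into !!Y  //  !Z.
                      branch 1.2.1.1.1.1 (add !!Y):
                        ○ open, literals {Y=T, Z=F}.
                      branch 1.2.1.1.1.2 (add !Z):
                        ○ open, literals {Y=T, Z=F}.
                  branch 1.2.1.1.2 (add (Z -> X)):
                    (Z -> X): β-rule — branch into !Z  //  X.
                      branch 1.2.1.1.2.1 (add !Z):
                        ○ open, literals {Y=T, Z=F}.
                      branch 1.2.1.1.2.2 (add X):
                        ○ open, literals {X=T, Y=T, Z=F}.
              branch 1.2.1.2 (add !Y):
                × closes — contains both Y and !Y.
          branch 1.2.2 (add V):
            (((!(!Y && Z) || (Z -> X)) && Y) || !Y): β-rule — branch into ((!(!Y && Z) || (Z -> X)) && Y)  //  !Y.
              branch 1.2.2.1 (add ((!(!Y && Z) || (Z -> X)) && Y)):
                ((!(!Y && Z) || (Z -> X)) && Y): α-rule — add (!(!Y && Z) || (Z -> X)), Y.
                (!(!Y && Z) || (Z -> X)): β-rule — branch into !(!Y && Z)  //  (Z -> X).
                  branch 1.2.2.1.1 (add !(!Y && Z)):
                    !(!Y && Z): β-rule — branch into !!Y  //  !Z.
                      branch 1.2.2.1.1.1 (add !!Y):
                        ○ open, literals {V=T, Y=T}.
                      branch 1.2.2.1.1.2 (add !Z):
                        ○ open, literals {V=T, Y=T, Z=F}.
                  branch 1.2.2.1.2 (add (Z -> X)):
                    (Z -> X): β-rule — branch into !Z  //  X.
                      branch 1.2.2.1.2.1 (add !Z):
                        ○ open, literals {V=T, Y=T, Z=F}.
                      branch 1.2.2.1.2.2 (add X):
                        ○ open, literals {V=T, X=T, Y=T}.
              branch 1.2.2.2 (add !Y):
                × closes — contains both Y and !Y.
  branch 2 (add !(!Z || V), !(((!(!Y && Z) || (Z -> X)) && Y) || !Y)):
    !(!Z || V): α-rule — add !!Z, !V.
    !(((!(!Y && Z) || (Z -> X)) && Y) || !Y): α-rule — add !((!(!Y && Z) || (Z -> X)) && Y), !!Y.
    (Y -> Y): β-rule — branch into !Y  //  Y.
      branch 2.1 (add !Y):
        × closes — contains both Y and !Y.
      branch 2.2 (add Y):
        !((!(!Y && Z) || (Z -> X)) && Y): β-rule — branch into !(!(!Y && Z) || (Z -> X))  //  !Y.
          branch 2.2.1 (add !(!(!Y && Z) || (Z -> X))):
            !(!(!Y && Z) || (Z -> X)): α-rule — add !!(!Y && Z), !(Z -> X).
            !!(!Y && Z): α-rule — add !Y, Z.
            × closes — contains both Y and !Y.
          branch 2.2.2 (add !Y):
            × closes — contains both Y and !Y.
7 branches closed, 10 open.
Each open branch fixes some atoms; the unmentioned ones are free. Counting distinct full assignments: branch {Y=F, Z=F} (X, W, V) contributes 8 new; branch {V=T, Y=F} (X, Z, W) contributes 4 new; branch {Y=T, Z=F} (X, W, V) contributes 8 new; branch {Y=T, Z=F} (X, W, V) contributes 0 new; branch {Y=T, Z=F} (X, W, V) contributes 0 new; branch {X=T, Y=T, Z=F} (W, V) contributes 0 new; branch {V=T, Y=T} (X, Z, W) contributes 4 new; branch {V=T, Y=T, Z=F} (X, W) contributes 0 new; branch {V=T, Y=T, Z=F} (X, W) contributes 0 new; branch {V=T, X=T, Y=T} (Z, W) contributes 0 new. Total: 24.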